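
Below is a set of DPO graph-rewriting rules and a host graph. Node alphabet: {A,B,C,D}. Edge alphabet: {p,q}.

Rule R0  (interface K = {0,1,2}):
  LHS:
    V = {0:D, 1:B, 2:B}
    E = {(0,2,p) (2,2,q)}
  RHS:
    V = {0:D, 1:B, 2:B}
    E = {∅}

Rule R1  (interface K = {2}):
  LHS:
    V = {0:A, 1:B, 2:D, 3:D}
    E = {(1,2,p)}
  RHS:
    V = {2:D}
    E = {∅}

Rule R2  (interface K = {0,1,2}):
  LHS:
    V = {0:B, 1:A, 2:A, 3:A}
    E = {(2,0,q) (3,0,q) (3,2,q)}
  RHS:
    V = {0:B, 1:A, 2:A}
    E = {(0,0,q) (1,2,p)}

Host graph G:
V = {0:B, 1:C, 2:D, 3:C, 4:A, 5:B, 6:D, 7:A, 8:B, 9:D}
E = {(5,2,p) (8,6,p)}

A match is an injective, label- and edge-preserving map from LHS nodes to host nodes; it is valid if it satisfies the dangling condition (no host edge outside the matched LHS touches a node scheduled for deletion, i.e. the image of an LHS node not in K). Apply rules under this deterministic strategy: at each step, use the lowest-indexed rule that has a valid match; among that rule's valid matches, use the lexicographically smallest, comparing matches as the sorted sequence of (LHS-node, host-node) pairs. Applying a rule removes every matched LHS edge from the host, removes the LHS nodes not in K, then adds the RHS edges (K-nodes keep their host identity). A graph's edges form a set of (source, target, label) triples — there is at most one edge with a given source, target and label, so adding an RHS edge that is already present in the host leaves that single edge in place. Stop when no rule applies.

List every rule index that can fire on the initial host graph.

R0: no valid match — LHS pattern not found
R1: 4 valid matches — {0↦4, 1↦5, 2↦2, 3↦9}, {0↦4, 1↦8, 2↦6, 3↦9}, {0↦7, 1↦5, 2↦2, 3↦9} (+1 more)
R2: no valid match — LHS pattern not found

Answer: [R1]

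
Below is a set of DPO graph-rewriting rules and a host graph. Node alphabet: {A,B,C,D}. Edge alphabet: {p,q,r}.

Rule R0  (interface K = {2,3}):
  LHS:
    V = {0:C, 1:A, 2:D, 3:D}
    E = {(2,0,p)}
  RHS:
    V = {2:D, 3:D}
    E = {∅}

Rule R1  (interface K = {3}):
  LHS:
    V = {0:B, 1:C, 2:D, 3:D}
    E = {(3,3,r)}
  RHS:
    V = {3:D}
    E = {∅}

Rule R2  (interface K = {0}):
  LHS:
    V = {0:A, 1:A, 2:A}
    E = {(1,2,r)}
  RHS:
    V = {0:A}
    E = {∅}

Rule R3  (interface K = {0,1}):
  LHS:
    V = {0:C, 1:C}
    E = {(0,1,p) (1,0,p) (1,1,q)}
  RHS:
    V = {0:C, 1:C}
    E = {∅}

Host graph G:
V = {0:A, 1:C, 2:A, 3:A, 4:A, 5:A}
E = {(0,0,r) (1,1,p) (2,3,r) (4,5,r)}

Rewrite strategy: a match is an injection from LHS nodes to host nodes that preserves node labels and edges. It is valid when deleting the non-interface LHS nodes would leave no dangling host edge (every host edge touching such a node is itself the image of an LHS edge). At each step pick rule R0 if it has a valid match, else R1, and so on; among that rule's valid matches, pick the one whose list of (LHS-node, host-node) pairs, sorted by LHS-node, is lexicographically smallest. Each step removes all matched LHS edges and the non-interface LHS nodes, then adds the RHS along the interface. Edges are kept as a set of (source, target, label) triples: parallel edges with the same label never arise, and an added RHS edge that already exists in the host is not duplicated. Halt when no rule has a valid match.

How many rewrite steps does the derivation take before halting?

initial: |V|=6 |E|=4  E = 0-r->0 1-p->1 2-r->3 4-r->5
step 1: apply R2 at {0↦0, 1↦2, 2↦3}  → |V|=4 |E|=3  E = 0-r->0 1-p->1 4-r->5
step 2: apply R2 at {0↦0, 1↦4, 2↦5}  → |V|=2 |E|=2  E = 0-r->0 1-p->1
final graph: no rule applies after step 2

Answer: 2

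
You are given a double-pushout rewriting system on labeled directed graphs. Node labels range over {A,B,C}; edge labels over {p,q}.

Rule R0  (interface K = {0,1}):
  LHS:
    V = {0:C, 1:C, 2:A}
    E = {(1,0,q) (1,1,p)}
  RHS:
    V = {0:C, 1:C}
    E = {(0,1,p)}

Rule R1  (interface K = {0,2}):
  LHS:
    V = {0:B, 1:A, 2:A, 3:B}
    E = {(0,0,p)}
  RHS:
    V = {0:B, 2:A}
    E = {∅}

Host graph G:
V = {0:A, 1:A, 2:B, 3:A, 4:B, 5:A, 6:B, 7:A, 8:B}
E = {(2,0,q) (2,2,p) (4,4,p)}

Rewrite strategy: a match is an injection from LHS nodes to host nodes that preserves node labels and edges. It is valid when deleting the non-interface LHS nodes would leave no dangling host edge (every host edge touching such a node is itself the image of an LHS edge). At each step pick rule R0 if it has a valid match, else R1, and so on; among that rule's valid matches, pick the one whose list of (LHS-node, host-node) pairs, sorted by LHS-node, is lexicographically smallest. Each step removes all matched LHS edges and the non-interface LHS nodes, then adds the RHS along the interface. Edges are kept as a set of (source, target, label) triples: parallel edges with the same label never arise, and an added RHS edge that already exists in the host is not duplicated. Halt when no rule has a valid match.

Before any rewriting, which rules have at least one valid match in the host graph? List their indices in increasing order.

Answer: [R1]

Steps:
R0: no valid match — LHS pattern not found
R1: 64 valid matches — {0↦2, 1↦1, 2↦0, 3↦6}, {0↦2, 1↦1, 2↦0, 3↦8}, {0↦2, 1↦1, 2↦3, 3↦6} (+61 more)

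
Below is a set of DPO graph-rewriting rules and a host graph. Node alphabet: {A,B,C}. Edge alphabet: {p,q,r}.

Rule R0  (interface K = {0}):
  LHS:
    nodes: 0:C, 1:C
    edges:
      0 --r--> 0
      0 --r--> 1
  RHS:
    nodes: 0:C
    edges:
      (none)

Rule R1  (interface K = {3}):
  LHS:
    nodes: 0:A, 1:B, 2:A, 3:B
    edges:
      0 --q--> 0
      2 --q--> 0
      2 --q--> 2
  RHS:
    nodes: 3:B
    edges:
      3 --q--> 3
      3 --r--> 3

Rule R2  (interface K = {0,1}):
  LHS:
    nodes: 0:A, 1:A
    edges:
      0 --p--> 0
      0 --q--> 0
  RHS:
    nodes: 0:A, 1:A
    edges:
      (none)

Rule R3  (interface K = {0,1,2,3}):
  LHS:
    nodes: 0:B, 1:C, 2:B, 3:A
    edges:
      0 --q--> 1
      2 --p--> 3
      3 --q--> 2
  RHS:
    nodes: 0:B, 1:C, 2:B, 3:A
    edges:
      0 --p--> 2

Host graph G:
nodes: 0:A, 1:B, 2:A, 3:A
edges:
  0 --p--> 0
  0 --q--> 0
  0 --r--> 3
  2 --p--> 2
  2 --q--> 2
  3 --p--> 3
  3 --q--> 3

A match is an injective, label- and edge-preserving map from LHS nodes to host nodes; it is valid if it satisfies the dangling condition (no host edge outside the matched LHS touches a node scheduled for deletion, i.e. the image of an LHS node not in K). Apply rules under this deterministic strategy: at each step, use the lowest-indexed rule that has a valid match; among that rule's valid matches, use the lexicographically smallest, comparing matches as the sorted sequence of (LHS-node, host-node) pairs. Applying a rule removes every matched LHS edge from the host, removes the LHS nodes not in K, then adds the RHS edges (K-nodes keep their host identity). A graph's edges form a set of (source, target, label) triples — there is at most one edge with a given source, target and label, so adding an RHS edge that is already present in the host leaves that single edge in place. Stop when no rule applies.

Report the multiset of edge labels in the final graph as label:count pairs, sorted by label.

initial: |V|=4 |E|=7  E = 0-p->0 0-q->0 0-r->3 2-p->2 2-q->2 3-p->3 3-q->3
step 1: apply R2 at {0↦0, 1↦2}  → |V|=4 |E|=5  E = 0-r->3 2-p->2 2-q->2 3-p->3 3-q->3
step 2: apply R2 at {0↦2, 1↦0}  → |V|=4 |E|=3  E = 0-r->3 3-p->3 3-q->3
step 3: apply R2 at {0↦3, 1↦0}  → |V|=4 |E|=1  E = 0-r->3
halt: no rule applies after step 3
NF edges: [(0, 3, 'r')]

Answer: r:1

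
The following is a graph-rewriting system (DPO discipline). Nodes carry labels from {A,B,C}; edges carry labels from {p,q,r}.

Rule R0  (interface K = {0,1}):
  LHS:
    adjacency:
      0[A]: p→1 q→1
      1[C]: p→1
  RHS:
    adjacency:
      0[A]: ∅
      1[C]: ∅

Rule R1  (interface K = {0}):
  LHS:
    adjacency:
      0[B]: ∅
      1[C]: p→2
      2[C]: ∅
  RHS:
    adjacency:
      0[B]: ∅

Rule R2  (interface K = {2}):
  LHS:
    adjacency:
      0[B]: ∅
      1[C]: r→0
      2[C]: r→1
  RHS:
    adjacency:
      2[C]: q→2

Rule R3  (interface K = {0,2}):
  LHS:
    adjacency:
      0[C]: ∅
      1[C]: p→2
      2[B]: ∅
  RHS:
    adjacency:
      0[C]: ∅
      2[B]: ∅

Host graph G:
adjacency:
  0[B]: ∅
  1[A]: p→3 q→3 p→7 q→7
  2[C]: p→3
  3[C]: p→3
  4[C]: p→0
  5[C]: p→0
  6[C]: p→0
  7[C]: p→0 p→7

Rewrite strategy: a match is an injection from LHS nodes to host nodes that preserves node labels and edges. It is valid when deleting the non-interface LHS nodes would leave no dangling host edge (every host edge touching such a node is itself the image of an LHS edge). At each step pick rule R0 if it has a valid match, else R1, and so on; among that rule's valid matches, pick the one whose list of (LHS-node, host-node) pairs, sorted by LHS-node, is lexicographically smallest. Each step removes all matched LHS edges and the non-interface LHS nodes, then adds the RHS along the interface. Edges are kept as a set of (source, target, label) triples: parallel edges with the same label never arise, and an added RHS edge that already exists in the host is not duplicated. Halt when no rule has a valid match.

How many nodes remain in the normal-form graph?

Answer: 3

Steps:
initial: |V|=8 |E|=11  E = 1-p->3 1-q->3 1-p->7 1-q->7 2-p->3 3-p->3 4-p->0 5-p->0 6-p->0 7-p->0 7-p->7
step 1: apply R0 at {0↦1, 1↦3}  → |V|=8 |E|=8  E = 1-p->7 1-q->7 2-p->3 4-p->0 5-p->0 6-p->0 7-p->0 7-p->7
step 2: apply R0 at {0↦1, 1↦7}  → |V|=8 |E|=5  E = 2-p->3 4-p->0 5-p->0 6-p->0 7-p->0
step 3: apply R1 at {0↦0, 1↦2, 2↦3}  → |V|=6 |E|=4  E = 4-p->0 5-p->0 6-p->0 7-p->0
step 4: apply R3 at {0↦4, 1↦5, 2↦0}  → |V|=5 |E|=3  E = 4-p->0 6-p->0 7-p->0
step 5: apply R3 at {0↦4, 1↦6, 2↦0}  → |V|=4 |E|=2  E = 4-p->0 7-p->0
step 6: apply R3 at {0↦4, 1↦7, 2↦0}  → |V|=3 |E|=1  E = 4-p->0
normal form: no rule applies after step 6
NF nodes: {0:B, 1:A, 4:C}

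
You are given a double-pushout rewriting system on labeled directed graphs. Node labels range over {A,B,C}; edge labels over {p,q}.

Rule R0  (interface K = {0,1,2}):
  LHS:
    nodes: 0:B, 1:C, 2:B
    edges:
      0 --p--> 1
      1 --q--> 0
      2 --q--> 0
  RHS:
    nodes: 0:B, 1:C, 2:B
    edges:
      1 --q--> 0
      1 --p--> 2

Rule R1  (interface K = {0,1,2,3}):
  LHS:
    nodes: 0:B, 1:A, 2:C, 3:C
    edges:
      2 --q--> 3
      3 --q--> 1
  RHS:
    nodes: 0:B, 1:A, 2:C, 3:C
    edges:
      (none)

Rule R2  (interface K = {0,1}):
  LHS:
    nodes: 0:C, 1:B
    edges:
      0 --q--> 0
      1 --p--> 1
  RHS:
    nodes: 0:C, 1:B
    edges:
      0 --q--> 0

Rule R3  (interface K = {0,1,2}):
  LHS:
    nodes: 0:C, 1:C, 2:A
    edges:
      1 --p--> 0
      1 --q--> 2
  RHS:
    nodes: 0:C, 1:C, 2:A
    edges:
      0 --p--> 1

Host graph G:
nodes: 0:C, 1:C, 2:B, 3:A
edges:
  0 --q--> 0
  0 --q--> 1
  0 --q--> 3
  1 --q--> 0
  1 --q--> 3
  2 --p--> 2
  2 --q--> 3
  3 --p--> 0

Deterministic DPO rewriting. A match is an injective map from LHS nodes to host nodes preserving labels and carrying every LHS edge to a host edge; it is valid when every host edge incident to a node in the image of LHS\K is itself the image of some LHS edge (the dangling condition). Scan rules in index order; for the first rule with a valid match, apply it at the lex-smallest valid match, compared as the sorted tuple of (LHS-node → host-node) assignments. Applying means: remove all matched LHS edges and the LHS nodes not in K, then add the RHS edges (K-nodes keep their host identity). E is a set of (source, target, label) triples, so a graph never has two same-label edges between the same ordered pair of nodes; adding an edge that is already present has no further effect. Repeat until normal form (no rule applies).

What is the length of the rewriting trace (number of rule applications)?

Answer: 3

Rewrite trace:
start.  V:4 E:8  edges: 0-q->0 0-q->1 0-q->3 1-q->0 1-q->3 2-p->2 2-q->3 3-p->0
1. fire R1 via {0↦2, 1↦3, 2↦0, 3↦1}  →  V:4 E:6  edges: 0-q->0 0-q->3 1-q->0 2-p->2 2-q->3 3-p->0
2. fire R1 via {0↦2, 1↦3, 2↦1, 3↦0}  →  V:4 E:4  edges: 0-q->0 2-p->2 2-q->3 3-p->0
3. fire R2 via {0↦0, 1↦2}  →  V:4 E:3  edges: 0-q->0 2-q->3 3-p->0
halt: no rule applies after step 3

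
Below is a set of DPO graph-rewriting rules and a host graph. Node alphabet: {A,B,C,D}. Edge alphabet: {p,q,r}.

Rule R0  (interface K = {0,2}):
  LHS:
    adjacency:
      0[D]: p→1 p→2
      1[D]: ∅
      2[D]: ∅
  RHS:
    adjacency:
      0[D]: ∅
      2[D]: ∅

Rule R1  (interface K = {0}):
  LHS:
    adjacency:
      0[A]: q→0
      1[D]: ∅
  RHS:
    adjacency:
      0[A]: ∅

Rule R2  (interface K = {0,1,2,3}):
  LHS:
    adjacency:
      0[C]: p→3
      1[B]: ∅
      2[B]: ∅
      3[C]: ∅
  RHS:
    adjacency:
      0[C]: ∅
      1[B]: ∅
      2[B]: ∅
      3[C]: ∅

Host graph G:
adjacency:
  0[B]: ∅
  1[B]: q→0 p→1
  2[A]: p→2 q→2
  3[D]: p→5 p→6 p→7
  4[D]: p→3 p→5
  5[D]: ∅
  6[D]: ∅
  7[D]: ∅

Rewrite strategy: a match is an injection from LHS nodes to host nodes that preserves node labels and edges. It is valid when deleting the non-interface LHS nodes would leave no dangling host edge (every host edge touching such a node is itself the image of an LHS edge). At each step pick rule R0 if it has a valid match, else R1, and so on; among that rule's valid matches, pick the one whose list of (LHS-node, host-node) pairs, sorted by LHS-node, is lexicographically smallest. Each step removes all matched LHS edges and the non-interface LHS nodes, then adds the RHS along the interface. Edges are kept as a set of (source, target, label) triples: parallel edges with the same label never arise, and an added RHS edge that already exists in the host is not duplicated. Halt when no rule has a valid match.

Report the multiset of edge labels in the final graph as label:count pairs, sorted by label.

start.  V:8 E:9  edges: 1-q->0 1-p->1 2-p->2 2-q->2 3-p->5 3-p->6 3-p->7 4-p->3 4-p->5
1. fire R0 via {0↦3, 1↦6, 2↦5}  →  V:7 E:7  edges: 1-q->0 1-p->1 2-p->2 2-q->2 3-p->7 4-p->3 4-p->5
2. fire R0 via {0↦4, 1↦5, 2↦3}  →  V:6 E:5  edges: 1-q->0 1-p->1 2-p->2 2-q->2 3-p->7
3. fire R1 via {0↦2, 1↦4}  →  V:5 E:4  edges: 1-q->0 1-p->1 2-p->2 3-p->7
normal form: no rule applies after step 3
NF edges: [(1, 0, 'q'), (1, 1, 'p'), (2, 2, 'p'), (3, 7, 'p')]

Answer: p:3 q:1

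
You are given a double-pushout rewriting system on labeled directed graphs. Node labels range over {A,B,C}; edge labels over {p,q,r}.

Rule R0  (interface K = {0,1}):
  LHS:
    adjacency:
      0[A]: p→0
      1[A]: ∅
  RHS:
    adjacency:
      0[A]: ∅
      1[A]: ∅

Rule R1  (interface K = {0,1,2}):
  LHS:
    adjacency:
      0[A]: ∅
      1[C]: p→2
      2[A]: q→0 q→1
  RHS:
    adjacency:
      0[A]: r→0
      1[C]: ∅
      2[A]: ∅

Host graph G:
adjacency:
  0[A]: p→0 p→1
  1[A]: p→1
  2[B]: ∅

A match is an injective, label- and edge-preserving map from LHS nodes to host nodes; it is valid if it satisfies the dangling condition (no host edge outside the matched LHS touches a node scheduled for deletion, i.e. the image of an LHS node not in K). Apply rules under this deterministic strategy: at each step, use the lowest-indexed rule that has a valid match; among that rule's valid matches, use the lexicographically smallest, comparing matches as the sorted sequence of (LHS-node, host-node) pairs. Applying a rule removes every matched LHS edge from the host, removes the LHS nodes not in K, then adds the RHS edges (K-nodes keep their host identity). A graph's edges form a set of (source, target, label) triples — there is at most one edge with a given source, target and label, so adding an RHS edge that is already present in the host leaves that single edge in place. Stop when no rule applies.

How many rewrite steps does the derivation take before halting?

Answer: 2

Derivation:
[0] host  ⇒  3 nodes, 3 edges  {0-p->0 0-p->1 1-p->1}
[1] R0 @ {0↦0, 1↦1}  ⇒  3 nodes, 2 edges  {0-p->1 1-p->1}
[2] R0 @ {0↦1, 1↦0}  ⇒  3 nodes, 1 edges  {0-p->1}
normal form: no rule applies after step 2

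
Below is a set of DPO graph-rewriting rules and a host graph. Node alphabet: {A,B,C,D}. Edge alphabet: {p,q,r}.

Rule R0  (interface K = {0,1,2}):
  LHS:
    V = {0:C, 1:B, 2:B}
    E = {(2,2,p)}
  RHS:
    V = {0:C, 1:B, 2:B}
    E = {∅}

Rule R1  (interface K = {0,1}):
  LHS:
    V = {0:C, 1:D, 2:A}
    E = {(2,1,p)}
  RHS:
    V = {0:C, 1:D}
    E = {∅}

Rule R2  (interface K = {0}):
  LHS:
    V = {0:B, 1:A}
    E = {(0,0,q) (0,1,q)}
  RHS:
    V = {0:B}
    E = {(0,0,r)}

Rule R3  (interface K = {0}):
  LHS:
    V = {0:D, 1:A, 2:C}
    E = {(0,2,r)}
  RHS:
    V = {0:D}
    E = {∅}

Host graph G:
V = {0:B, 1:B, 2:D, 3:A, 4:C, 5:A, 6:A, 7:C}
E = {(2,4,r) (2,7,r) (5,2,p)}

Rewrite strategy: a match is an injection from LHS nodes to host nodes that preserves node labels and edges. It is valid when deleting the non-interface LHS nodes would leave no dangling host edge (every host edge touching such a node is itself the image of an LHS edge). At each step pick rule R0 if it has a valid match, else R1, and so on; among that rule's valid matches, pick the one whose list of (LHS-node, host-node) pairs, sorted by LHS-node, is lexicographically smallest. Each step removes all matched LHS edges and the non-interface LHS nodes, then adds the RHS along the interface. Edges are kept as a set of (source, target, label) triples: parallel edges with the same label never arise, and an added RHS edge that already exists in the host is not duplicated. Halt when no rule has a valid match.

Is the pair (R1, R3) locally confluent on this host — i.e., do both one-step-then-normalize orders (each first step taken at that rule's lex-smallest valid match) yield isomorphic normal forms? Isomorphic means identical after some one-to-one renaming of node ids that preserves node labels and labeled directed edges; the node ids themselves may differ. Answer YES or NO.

Answer: YES

Derivation:
branch R1-first: apply at {0↦4, 1↦2, 2↦5} → |E|=2, then 2 more step(s) → NF |V|=3 |E|=0 V={0:B, 1:B, 2:D} E=∅
branch R3-first: apply at {0↦2, 1↦3, 2↦4} → |E|=2, then 2 more step(s) → NF |V|=3 |E|=0 V={0:B, 1:B, 2:D} E=∅
graphs isomorphic (equal up to label-preserving node renaming)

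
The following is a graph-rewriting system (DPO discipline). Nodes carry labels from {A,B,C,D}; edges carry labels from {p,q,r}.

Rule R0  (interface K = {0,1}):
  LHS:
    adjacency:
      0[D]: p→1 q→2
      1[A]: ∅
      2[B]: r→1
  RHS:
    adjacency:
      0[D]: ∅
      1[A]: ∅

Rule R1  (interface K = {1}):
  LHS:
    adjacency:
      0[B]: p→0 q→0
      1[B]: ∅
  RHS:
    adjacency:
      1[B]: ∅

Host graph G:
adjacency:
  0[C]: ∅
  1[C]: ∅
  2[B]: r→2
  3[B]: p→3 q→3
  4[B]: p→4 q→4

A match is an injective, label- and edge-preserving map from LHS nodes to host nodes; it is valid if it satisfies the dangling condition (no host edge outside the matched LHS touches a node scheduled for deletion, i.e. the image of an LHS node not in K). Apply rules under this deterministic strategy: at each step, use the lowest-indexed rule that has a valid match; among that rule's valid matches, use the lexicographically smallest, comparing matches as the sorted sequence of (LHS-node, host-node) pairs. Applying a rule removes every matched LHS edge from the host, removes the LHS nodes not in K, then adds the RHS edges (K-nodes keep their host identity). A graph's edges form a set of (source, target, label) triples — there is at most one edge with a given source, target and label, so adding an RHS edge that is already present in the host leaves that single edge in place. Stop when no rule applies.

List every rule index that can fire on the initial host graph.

R0: no valid match — LHS pattern not found
R1: 4 valid matches — {0↦3, 1↦2}, {0↦3, 1↦4}, {0↦4, 1↦2} (+1 more)

Answer: [R1]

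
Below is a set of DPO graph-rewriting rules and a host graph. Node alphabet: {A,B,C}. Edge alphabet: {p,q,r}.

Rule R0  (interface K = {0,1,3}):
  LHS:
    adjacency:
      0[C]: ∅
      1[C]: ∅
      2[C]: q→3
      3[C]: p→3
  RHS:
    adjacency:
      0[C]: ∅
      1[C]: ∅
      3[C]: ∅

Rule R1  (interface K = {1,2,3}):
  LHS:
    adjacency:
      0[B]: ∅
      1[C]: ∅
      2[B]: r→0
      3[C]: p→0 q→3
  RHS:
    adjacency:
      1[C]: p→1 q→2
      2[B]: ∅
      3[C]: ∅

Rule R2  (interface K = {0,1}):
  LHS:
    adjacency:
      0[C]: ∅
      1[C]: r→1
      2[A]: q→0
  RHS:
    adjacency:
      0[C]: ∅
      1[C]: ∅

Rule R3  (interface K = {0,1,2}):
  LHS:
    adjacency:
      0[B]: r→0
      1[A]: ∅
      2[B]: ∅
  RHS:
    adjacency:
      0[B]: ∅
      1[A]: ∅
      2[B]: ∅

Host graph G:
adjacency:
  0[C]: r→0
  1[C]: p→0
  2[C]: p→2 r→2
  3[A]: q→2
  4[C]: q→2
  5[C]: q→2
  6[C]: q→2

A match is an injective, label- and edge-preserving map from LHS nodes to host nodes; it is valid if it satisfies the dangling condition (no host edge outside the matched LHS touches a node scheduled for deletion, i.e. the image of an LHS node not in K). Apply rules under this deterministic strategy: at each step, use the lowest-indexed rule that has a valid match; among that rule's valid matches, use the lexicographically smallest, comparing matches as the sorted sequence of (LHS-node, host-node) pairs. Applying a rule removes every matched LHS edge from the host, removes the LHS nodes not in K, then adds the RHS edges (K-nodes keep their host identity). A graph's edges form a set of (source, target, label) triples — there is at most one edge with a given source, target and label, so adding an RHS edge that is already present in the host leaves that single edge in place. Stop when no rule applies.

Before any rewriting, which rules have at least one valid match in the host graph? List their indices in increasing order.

R0: 36 valid matches — {0↦0, 1↦1, 2↦4, 3↦2}, {0↦0, 1↦1, 2↦5, 3↦2}, {0↦0, 1↦1, 2↦6, 3↦2} (+33 more)
R1: no valid match — LHS pattern not found
R2: 1 valid match — {0↦2, 1↦0, 2↦3}
R3: no valid match — LHS pattern not found

Answer: [R0,R2]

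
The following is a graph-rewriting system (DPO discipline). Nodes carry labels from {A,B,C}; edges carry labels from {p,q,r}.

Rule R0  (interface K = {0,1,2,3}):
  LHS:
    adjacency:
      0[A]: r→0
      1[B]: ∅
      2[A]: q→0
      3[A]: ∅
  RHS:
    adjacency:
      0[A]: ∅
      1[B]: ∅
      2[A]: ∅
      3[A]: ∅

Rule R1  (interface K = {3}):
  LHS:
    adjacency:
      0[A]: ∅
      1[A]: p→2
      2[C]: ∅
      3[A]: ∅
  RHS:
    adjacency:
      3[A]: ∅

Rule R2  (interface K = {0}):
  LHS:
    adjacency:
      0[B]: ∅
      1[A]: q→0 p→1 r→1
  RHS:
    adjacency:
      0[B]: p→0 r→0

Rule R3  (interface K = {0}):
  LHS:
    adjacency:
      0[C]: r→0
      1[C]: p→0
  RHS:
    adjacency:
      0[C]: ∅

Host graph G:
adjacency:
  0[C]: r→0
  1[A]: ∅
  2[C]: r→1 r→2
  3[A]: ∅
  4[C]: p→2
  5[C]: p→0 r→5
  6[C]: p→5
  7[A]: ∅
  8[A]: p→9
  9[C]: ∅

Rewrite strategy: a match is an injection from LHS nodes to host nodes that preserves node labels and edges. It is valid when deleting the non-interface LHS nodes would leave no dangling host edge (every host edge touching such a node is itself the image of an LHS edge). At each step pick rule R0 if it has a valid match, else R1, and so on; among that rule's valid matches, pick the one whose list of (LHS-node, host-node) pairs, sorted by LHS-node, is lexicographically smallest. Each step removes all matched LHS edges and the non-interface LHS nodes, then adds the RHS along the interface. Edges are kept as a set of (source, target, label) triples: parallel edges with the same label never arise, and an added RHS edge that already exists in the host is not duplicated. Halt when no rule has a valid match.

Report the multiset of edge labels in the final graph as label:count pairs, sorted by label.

Answer: r:1

Rewrite trace:
start.  V:10 E:8  edges: 0-r->0 2-r->1 2-r->2 4-p->2 5-p->0 5-r->5 6-p->5 8-p->9
1. fire R1 via {0↦3, 1↦8, 2↦9, 3↦1}  →  V:7 E:7  edges: 0-r->0 2-r->1 2-r->2 4-p->2 5-p->0 5-r->5 6-p->5
2. fire R3 via {0↦2, 1↦4}  →  V:6 E:5  edges: 0-r->0 2-r->1 5-p->0 5-r->5 6-p->5
3. fire R3 via {0↦5, 1↦6}  →  V:5 E:3  edges: 0-r->0 2-r->1 5-p->0
4. fire R3 via {0↦0, 1↦5}  →  V:4 E:1  edges: 2-r->1
halt: no rule applies after step 4
NF edges: [(2, 1, 'r')]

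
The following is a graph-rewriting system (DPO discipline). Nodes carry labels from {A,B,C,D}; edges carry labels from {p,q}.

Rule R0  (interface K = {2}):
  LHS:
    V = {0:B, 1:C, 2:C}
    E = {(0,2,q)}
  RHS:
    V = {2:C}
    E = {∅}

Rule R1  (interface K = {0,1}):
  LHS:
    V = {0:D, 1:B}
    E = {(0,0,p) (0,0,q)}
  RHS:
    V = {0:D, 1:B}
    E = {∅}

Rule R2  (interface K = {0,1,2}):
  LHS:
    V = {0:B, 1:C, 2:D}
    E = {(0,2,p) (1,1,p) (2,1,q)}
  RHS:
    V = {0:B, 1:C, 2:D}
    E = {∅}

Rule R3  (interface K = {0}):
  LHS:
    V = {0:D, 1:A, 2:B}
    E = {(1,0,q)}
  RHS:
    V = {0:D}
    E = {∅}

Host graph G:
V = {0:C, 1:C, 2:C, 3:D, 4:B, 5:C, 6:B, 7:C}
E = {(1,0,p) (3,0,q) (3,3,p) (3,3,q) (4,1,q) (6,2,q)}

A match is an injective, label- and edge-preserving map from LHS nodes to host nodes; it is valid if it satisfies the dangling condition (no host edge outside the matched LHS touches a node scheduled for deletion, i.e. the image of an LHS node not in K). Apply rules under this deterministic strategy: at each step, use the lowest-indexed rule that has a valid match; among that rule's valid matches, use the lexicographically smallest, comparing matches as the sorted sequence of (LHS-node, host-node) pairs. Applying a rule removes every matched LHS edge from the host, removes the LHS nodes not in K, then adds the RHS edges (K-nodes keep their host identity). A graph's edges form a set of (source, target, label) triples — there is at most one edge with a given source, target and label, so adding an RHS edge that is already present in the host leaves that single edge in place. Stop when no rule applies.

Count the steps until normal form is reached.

start.  V:8 E:6  edges: 1-p->0 3-q->0 3-p->3 3-q->3 4-q->1 6-q->2
1. fire R0 via {0↦4, 1↦5, 2↦1}  →  V:6 E:5  edges: 1-p->0 3-q->0 3-p->3 3-q->3 6-q->2
2. fire R0 via {0↦6, 1↦7, 2↦2}  →  V:4 E:4  edges: 1-p->0 3-q->0 3-p->3 3-q->3
normal form: no rule applies after step 2

Answer: 2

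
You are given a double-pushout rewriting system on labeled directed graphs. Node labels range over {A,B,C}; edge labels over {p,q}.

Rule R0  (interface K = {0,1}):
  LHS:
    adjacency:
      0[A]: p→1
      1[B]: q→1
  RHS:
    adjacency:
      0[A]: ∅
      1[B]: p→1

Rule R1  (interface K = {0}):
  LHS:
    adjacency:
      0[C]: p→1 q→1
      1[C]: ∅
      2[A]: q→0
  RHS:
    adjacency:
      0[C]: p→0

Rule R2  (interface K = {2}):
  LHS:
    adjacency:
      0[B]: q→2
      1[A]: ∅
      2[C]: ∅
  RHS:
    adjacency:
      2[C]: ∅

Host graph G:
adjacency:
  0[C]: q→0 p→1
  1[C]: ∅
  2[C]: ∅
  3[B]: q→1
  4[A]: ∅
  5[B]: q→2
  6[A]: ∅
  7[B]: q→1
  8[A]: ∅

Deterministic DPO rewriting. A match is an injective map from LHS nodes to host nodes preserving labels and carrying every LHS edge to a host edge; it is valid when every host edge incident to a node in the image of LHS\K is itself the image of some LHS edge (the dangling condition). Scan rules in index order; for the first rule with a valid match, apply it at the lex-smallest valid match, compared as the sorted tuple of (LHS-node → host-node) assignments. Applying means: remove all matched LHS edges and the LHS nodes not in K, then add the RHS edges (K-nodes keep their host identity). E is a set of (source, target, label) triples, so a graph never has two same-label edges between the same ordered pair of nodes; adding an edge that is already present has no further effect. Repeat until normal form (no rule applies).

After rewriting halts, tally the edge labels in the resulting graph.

Answer: p:1 q:1

Steps:
start.  V:9 E:5  edges: 0-q->0 0-p->1 3-q->1 5-q->2 7-q->1
1. fire R2 via {0↦3, 1↦4, 2↦1}  →  V:7 E:4  edges: 0-q->0 0-p->1 5-q->2 7-q->1
2. fire R2 via {0↦5, 1↦6, 2↦2}  →  V:5 E:3  edges: 0-q->0 0-p->1 7-q->1
3. fire R2 via {0↦7, 1↦8, 2↦1}  →  V:3 E:2  edges: 0-q->0 0-p->1
normal form: no rule applies after step 3
NF edges: [(0, 0, 'q'), (0, 1, 'p')]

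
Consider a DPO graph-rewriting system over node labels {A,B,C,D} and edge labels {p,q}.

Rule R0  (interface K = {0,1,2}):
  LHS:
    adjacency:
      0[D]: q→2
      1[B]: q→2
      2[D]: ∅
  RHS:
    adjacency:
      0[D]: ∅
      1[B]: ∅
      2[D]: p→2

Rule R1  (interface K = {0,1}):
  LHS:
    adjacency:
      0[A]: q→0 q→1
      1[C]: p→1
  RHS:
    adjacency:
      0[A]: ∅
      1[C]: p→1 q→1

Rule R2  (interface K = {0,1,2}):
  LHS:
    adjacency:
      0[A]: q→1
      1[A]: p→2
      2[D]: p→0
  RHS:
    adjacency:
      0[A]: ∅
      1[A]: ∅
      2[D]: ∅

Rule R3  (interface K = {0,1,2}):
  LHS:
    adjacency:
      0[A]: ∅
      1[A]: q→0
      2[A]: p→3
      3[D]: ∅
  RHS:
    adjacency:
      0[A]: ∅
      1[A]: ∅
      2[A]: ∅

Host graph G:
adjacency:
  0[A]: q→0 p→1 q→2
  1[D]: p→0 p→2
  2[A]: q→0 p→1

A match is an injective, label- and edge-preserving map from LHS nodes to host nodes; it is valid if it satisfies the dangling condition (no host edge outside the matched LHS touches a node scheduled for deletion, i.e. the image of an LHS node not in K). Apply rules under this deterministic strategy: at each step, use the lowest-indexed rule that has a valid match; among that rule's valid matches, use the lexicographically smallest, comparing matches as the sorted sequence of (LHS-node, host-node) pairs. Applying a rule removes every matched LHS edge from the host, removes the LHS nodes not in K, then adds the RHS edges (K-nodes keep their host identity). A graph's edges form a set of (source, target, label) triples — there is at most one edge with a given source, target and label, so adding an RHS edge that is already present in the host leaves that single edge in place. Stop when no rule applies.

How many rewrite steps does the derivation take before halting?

Answer: 2

Steps:
initial: |V|=3 |E|=7  E = 0-q->0 0-p->1 0-q->2 1-p->0 1-p->2 2-q->0 2-p->1
step 1: apply R2 at {0↦0, 1↦2, 2↦1}  → |V|=3 |E|=4  E = 0-q->0 0-p->1 1-p->2 2-q->0
step 2: apply R2 at {0↦2, 1↦0, 2↦1}  → |V|=3 |E|=1  E = 0-q->0
halt: no rule applies after step 2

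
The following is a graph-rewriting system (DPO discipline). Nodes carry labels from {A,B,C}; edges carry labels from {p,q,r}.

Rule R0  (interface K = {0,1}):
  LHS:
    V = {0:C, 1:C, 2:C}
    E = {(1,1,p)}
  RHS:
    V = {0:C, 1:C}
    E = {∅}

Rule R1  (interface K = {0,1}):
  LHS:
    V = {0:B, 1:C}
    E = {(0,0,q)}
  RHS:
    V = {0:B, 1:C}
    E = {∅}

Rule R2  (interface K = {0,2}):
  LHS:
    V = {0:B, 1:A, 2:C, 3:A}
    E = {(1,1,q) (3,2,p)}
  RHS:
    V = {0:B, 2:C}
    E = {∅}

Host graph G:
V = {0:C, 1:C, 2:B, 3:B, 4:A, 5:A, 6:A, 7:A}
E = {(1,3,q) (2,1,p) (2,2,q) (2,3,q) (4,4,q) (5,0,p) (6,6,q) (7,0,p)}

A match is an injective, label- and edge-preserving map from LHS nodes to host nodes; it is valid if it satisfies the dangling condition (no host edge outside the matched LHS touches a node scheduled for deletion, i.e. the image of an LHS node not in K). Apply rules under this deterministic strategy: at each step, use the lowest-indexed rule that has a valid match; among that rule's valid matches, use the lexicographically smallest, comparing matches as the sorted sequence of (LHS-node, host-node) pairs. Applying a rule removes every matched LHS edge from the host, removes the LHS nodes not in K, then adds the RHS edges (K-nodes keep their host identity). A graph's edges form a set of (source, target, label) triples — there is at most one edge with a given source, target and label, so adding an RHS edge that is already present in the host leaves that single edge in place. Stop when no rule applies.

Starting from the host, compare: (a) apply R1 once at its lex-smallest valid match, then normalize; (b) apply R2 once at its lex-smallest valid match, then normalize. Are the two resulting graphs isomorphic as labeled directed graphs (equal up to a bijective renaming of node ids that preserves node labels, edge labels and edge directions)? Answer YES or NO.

branch R1-first: apply at {0↦2, 1↦0} → |E|=7, then 2 more step(s) → NF |V|=4 |E|=3 V={0:C, 1:C, 2:B, 3:B} E=1-q->3 2-p->1 2-q->3
branch R2-first: apply at {0↦2, 1↦4, 2↦0, 3↦5} → |E|=6, then 2 more step(s) → NF |V|=4 |E|=3 V={0:C, 1:C, 2:B, 3:B} E=1-q->3 2-p->1 2-q->3
graphs isomorphic (equal up to label-preserving node renaming)

Answer: YES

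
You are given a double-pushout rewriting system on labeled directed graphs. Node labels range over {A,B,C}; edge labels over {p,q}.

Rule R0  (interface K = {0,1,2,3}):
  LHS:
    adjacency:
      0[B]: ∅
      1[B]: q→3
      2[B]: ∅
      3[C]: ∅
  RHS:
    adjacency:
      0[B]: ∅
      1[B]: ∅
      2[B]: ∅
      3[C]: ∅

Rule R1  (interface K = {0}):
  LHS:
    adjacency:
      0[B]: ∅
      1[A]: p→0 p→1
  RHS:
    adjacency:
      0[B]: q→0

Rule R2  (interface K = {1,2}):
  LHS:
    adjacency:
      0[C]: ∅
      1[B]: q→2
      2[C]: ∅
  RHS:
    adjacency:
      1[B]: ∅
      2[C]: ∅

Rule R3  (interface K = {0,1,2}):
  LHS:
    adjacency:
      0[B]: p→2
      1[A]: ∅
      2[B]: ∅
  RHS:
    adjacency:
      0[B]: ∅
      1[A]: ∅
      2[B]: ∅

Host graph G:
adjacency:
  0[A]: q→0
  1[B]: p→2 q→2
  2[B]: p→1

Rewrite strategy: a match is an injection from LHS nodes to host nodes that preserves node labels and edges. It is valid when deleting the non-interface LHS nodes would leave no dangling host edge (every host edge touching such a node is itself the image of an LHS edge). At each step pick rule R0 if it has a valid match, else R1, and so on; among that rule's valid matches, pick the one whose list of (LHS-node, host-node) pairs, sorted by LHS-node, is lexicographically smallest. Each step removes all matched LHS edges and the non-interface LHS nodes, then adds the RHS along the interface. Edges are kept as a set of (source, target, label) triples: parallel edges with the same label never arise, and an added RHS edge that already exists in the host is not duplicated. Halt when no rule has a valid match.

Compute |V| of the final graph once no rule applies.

[0] host  ⇒  3 nodes, 4 edges  {0-q->0 1-p->2 1-q->2 2-p->1}
[1] R3 @ {0↦1, 1↦0, 2↦2}  ⇒  3 nodes, 3 edges  {0-q->0 1-q->2 2-p->1}
[2] R3 @ {0↦2, 1↦0, 2↦1}  ⇒  3 nodes, 2 edges  {0-q->0 1-q->2}
normal form: no rule applies after step 2
NF nodes: {0:A, 1:B, 2:B}

Answer: 3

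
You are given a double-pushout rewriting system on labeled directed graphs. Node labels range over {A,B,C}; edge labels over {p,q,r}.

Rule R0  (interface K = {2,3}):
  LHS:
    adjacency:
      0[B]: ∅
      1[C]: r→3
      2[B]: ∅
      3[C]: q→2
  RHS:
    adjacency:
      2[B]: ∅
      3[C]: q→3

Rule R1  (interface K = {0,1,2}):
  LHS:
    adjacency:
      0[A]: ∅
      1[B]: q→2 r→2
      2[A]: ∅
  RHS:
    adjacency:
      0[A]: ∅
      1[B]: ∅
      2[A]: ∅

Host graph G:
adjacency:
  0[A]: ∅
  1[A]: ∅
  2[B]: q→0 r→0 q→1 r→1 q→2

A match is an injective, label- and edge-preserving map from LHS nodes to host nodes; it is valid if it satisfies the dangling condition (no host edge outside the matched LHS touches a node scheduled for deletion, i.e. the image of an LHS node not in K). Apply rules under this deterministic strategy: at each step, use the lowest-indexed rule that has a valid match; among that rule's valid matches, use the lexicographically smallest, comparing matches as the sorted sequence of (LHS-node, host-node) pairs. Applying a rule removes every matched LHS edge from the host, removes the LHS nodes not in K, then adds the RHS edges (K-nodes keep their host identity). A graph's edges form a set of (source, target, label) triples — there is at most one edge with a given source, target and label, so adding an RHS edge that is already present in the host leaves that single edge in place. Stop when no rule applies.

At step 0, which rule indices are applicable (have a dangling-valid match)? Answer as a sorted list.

R0: no valid match — LHS pattern not found
R1: 2 valid matches — {0↦0, 1↦2, 2↦1}, {0↦1, 1↦2, 2↦0}

Answer: [R1]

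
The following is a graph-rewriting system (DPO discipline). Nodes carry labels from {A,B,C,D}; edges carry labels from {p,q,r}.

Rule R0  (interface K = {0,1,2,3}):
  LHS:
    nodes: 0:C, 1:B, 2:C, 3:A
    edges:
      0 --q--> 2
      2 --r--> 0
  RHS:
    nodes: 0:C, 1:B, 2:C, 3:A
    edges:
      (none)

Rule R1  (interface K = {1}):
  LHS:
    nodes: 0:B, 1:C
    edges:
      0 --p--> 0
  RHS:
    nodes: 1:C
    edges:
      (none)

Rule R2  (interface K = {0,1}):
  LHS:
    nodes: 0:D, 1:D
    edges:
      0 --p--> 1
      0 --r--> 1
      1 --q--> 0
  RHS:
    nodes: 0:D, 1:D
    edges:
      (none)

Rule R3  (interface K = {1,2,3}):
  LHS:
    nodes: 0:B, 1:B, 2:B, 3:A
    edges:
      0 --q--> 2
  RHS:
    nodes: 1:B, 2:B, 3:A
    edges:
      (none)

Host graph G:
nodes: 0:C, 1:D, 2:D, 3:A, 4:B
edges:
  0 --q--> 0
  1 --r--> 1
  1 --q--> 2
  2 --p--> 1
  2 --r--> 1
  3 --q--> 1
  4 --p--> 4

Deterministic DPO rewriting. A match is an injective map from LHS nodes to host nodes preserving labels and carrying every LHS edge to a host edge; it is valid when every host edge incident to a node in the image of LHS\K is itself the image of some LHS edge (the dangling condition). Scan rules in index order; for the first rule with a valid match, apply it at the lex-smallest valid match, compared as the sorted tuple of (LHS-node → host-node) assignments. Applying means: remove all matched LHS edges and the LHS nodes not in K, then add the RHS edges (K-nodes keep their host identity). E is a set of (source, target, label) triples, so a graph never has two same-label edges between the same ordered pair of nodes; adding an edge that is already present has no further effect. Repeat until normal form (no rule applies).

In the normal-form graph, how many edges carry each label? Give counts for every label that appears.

start.  V:5 E:7  edges: 0-q->0 1-r->1 1-q->2 2-p->1 2-r->1 3-q->1 4-p->4
1. fire R1 via {0↦4, 1↦0}  →  V:4 E:6  edges: 0-q->0 1-r->1 1-q->2 2-p->1 2-r->1 3-q->1
2. fire R2 via {0↦2, 1↦1}  →  V:4 E:3  edges: 0-q->0 1-r->1 3-q->1
halt: no rule applies after step 2
NF edges: [(0, 0, 'q'), (1, 1, 'r'), (3, 1, 'q')]

Answer: q:2 r:1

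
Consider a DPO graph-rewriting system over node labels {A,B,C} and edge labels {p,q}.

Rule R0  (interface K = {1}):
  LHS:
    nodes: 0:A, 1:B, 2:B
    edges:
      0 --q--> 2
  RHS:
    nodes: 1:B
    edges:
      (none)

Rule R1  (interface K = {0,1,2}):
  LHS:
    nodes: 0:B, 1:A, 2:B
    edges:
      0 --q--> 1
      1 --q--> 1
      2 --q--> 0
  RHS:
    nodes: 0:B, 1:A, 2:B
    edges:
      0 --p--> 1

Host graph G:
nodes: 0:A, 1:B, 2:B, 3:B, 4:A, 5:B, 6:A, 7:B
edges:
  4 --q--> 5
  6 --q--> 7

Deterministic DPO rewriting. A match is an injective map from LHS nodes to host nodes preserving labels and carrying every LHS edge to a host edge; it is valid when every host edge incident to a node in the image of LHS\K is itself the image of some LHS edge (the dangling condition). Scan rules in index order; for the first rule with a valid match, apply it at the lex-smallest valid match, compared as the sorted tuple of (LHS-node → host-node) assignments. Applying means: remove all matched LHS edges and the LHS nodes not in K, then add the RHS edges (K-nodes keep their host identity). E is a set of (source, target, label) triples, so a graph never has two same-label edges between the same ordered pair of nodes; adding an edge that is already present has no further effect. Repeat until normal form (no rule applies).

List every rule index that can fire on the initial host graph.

Answer: [R0]

Rewrite trace:
R0: 8 valid matches — {0↦4, 1↦1, 2↦5}, {0↦4, 1↦2, 2↦5}, {0↦4, 1↦3, 2↦5} (+5 more)
R1: no valid match — LHS pattern not found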